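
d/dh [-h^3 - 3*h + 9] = -3*h^2 - 3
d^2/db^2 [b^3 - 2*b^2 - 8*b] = 6*b - 4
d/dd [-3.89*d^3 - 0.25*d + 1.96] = -11.67*d^2 - 0.25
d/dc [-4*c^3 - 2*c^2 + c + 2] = -12*c^2 - 4*c + 1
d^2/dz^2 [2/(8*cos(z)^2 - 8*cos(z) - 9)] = 16*(32*sin(z)^4 - 60*sin(z)^2 + 21*cos(z) - 6*cos(3*z) - 6)/(8*sin(z)^2 + 8*cos(z) + 1)^3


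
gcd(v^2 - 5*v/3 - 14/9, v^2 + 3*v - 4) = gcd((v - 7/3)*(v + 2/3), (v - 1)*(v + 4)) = 1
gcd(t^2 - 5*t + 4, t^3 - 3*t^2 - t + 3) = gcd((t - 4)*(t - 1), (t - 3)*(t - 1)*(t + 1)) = t - 1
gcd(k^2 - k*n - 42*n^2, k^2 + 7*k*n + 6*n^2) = k + 6*n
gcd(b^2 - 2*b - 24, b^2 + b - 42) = b - 6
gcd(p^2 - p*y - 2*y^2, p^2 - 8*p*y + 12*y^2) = -p + 2*y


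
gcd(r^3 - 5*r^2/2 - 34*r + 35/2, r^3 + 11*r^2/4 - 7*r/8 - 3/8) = r - 1/2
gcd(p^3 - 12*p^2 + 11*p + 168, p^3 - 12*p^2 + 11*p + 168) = p^3 - 12*p^2 + 11*p + 168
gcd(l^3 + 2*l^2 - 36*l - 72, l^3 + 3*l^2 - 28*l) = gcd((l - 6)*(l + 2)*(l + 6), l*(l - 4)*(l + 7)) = 1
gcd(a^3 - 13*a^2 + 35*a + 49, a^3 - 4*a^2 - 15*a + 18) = 1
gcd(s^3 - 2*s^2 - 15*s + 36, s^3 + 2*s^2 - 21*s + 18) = s - 3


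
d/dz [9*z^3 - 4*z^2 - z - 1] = 27*z^2 - 8*z - 1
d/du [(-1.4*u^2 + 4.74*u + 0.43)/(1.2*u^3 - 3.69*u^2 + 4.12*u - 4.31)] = (1.68*u^4 - 11.376*u^3 + 10.1746*u^2 + 15.2414*u - 22.201)/(1.44*u^6 - 8.856*u^5 + 23.5041*u^4 - 40.7496*u^3 + 48.7822*u^2 - 35.5144*u + 18.5761)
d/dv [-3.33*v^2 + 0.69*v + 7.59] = 0.69 - 6.66*v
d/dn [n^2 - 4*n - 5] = 2*n - 4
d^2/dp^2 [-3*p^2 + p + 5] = -6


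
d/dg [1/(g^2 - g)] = (1 - 2*g)/(g^2*(g - 1)^2)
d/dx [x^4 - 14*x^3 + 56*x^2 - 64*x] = 4*x^3 - 42*x^2 + 112*x - 64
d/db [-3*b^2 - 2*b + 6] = -6*b - 2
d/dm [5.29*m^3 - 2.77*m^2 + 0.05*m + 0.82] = 15.87*m^2 - 5.54*m + 0.05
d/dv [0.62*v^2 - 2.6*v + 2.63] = 1.24*v - 2.6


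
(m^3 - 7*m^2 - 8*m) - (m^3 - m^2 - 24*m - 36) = -6*m^2 + 16*m + 36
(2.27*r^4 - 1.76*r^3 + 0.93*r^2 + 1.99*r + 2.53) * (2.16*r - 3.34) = 4.9032*r^5 - 11.3834*r^4 + 7.8872*r^3 + 1.1922*r^2 - 1.1818*r - 8.4502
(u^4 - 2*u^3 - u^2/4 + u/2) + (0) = u^4 - 2*u^3 - u^2/4 + u/2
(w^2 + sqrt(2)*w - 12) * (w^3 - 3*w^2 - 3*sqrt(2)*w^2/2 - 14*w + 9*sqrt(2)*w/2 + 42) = w^5 - 3*w^4 - sqrt(2)*w^4/2 - 29*w^3 + 3*sqrt(2)*w^3/2 + 4*sqrt(2)*w^2 + 87*w^2 - 12*sqrt(2)*w + 168*w - 504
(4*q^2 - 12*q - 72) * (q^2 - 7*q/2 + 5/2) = 4*q^4 - 26*q^3 - 20*q^2 + 222*q - 180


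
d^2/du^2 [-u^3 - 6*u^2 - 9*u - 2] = -6*u - 12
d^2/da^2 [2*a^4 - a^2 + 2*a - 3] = 24*a^2 - 2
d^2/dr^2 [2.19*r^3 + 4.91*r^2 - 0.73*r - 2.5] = 13.14*r + 9.82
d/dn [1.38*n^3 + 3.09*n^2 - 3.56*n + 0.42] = 4.14*n^2 + 6.18*n - 3.56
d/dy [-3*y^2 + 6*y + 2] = 6 - 6*y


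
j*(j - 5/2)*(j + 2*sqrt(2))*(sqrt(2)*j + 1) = sqrt(2)*j^4 - 5*sqrt(2)*j^3/2 + 5*j^3 - 25*j^2/2 + 2*sqrt(2)*j^2 - 5*sqrt(2)*j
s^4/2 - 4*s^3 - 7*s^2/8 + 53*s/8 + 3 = (s/2 + 1/2)*(s - 8)*(s - 3/2)*(s + 1/2)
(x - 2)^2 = x^2 - 4*x + 4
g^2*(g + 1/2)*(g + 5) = g^4 + 11*g^3/2 + 5*g^2/2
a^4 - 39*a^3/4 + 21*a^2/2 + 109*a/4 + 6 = (a - 8)*(a - 3)*(a + 1/4)*(a + 1)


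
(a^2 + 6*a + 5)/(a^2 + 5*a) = (a + 1)/a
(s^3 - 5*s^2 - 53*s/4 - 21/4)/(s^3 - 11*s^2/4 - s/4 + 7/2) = (4*s^3 - 20*s^2 - 53*s - 21)/(4*s^3 - 11*s^2 - s + 14)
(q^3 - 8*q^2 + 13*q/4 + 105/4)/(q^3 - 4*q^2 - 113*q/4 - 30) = (2*q^2 - 19*q + 35)/(2*q^2 - 11*q - 40)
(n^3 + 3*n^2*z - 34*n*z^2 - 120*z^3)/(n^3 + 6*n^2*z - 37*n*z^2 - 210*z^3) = (n + 4*z)/(n + 7*z)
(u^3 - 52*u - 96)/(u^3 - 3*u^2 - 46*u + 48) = (u + 2)/(u - 1)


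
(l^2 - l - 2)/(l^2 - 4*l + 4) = (l + 1)/(l - 2)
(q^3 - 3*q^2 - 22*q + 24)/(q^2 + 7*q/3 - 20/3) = 3*(q^2 - 7*q + 6)/(3*q - 5)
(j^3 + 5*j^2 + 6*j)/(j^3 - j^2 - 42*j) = (j^2 + 5*j + 6)/(j^2 - j - 42)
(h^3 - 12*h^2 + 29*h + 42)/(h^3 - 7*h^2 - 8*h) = (h^2 - 13*h + 42)/(h*(h - 8))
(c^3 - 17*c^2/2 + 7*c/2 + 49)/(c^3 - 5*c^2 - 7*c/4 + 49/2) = 2*(c - 7)/(2*c - 7)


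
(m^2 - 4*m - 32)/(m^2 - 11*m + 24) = (m + 4)/(m - 3)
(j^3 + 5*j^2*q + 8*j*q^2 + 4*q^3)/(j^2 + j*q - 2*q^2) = (-j^2 - 3*j*q - 2*q^2)/(-j + q)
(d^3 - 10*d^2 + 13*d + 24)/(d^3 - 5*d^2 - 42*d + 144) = (d + 1)/(d + 6)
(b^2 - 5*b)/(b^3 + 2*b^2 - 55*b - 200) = b*(b - 5)/(b^3 + 2*b^2 - 55*b - 200)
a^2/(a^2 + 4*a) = a/(a + 4)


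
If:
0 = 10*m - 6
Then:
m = 3/5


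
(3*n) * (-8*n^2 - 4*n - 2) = -24*n^3 - 12*n^2 - 6*n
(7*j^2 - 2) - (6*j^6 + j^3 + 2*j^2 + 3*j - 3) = -6*j^6 - j^3 + 5*j^2 - 3*j + 1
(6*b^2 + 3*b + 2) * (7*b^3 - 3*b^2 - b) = 42*b^5 + 3*b^4 - b^3 - 9*b^2 - 2*b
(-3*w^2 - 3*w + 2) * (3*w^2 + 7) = -9*w^4 - 9*w^3 - 15*w^2 - 21*w + 14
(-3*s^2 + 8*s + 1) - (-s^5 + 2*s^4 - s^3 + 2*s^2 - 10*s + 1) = s^5 - 2*s^4 + s^3 - 5*s^2 + 18*s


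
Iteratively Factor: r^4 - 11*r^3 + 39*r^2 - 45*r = (r - 5)*(r^3 - 6*r^2 + 9*r) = (r - 5)*(r - 3)*(r^2 - 3*r) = r*(r - 5)*(r - 3)*(r - 3)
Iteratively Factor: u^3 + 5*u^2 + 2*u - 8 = (u + 2)*(u^2 + 3*u - 4) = (u + 2)*(u + 4)*(u - 1)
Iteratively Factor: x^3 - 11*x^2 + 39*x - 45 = (x - 5)*(x^2 - 6*x + 9) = (x - 5)*(x - 3)*(x - 3)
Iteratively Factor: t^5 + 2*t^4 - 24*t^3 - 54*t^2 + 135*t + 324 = (t + 3)*(t^4 - t^3 - 21*t^2 + 9*t + 108) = (t + 3)^2*(t^3 - 4*t^2 - 9*t + 36) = (t - 3)*(t + 3)^2*(t^2 - t - 12) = (t - 4)*(t - 3)*(t + 3)^2*(t + 3)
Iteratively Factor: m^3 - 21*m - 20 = (m + 1)*(m^2 - m - 20) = (m + 1)*(m + 4)*(m - 5)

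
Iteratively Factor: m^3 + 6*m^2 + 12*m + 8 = (m + 2)*(m^2 + 4*m + 4) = (m + 2)^2*(m + 2)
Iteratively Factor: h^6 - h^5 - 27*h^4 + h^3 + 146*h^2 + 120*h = (h + 2)*(h^5 - 3*h^4 - 21*h^3 + 43*h^2 + 60*h) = (h - 5)*(h + 2)*(h^4 + 2*h^3 - 11*h^2 - 12*h) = h*(h - 5)*(h + 2)*(h^3 + 2*h^2 - 11*h - 12) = h*(h - 5)*(h + 1)*(h + 2)*(h^2 + h - 12) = h*(h - 5)*(h + 1)*(h + 2)*(h + 4)*(h - 3)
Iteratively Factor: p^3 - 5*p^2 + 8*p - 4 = (p - 2)*(p^2 - 3*p + 2) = (p - 2)^2*(p - 1)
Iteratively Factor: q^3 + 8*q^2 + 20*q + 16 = (q + 2)*(q^2 + 6*q + 8) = (q + 2)^2*(q + 4)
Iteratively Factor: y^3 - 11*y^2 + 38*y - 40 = (y - 4)*(y^2 - 7*y + 10) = (y - 4)*(y - 2)*(y - 5)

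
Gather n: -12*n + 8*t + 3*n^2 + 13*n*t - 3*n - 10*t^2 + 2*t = 3*n^2 + n*(13*t - 15) - 10*t^2 + 10*t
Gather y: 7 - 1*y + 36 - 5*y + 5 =48 - 6*y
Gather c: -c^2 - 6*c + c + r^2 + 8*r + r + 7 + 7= -c^2 - 5*c + r^2 + 9*r + 14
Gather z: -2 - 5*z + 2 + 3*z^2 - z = 3*z^2 - 6*z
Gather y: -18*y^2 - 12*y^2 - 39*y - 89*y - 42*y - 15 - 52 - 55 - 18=-30*y^2 - 170*y - 140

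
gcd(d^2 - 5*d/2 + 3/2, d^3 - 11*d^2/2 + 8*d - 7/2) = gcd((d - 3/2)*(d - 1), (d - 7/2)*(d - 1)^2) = d - 1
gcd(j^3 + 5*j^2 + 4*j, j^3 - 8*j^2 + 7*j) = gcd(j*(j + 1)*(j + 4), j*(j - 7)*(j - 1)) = j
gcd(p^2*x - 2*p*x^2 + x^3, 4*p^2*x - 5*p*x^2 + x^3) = -p*x + x^2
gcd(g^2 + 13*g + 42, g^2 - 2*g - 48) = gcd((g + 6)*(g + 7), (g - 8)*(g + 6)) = g + 6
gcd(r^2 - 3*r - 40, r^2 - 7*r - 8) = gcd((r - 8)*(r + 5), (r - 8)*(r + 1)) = r - 8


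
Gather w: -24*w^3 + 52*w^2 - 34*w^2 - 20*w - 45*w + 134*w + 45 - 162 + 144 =-24*w^3 + 18*w^2 + 69*w + 27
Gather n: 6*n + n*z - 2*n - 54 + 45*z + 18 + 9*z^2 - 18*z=n*(z + 4) + 9*z^2 + 27*z - 36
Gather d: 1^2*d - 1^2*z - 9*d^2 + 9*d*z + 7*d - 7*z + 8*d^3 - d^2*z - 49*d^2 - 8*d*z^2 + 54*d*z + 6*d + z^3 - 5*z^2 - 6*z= 8*d^3 + d^2*(-z - 58) + d*(-8*z^2 + 63*z + 14) + z^3 - 5*z^2 - 14*z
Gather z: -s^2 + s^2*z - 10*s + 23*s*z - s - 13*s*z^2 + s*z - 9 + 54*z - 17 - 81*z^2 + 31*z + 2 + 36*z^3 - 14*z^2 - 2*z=-s^2 - 11*s + 36*z^3 + z^2*(-13*s - 95) + z*(s^2 + 24*s + 83) - 24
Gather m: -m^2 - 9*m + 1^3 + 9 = -m^2 - 9*m + 10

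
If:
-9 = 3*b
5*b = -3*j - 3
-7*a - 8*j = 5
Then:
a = -37/7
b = -3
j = 4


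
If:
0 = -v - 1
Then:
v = -1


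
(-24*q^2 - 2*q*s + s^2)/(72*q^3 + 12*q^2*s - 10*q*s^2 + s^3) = (-4*q - s)/(12*q^2 + 4*q*s - s^2)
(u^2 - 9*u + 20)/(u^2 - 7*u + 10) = (u - 4)/(u - 2)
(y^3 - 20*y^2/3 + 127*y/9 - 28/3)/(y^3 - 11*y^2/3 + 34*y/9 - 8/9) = (3*y^2 - 16*y + 21)/(3*y^2 - 7*y + 2)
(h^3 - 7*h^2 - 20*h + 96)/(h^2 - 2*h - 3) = (h^2 - 4*h - 32)/(h + 1)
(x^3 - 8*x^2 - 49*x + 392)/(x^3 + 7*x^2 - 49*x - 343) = (x - 8)/(x + 7)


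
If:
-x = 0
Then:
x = 0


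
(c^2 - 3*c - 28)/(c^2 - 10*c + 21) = (c + 4)/(c - 3)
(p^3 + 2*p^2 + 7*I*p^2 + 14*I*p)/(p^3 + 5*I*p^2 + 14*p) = (p + 2)/(p - 2*I)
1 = 1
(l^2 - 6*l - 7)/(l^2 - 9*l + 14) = (l + 1)/(l - 2)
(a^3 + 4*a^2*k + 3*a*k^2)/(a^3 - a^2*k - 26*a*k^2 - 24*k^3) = a*(a + 3*k)/(a^2 - 2*a*k - 24*k^2)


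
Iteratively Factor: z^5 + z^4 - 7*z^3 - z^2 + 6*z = (z - 2)*(z^4 + 3*z^3 - z^2 - 3*z) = (z - 2)*(z + 1)*(z^3 + 2*z^2 - 3*z) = (z - 2)*(z - 1)*(z + 1)*(z^2 + 3*z) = (z - 2)*(z - 1)*(z + 1)*(z + 3)*(z)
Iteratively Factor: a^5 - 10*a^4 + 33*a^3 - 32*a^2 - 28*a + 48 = (a + 1)*(a^4 - 11*a^3 + 44*a^2 - 76*a + 48) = (a - 3)*(a + 1)*(a^3 - 8*a^2 + 20*a - 16) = (a - 4)*(a - 3)*(a + 1)*(a^2 - 4*a + 4) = (a - 4)*(a - 3)*(a - 2)*(a + 1)*(a - 2)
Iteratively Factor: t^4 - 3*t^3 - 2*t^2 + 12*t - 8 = (t + 2)*(t^3 - 5*t^2 + 8*t - 4) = (t - 2)*(t + 2)*(t^2 - 3*t + 2) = (t - 2)*(t - 1)*(t + 2)*(t - 2)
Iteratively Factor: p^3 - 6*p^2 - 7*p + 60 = (p + 3)*(p^2 - 9*p + 20) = (p - 5)*(p + 3)*(p - 4)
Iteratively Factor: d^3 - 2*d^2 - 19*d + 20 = (d - 5)*(d^2 + 3*d - 4) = (d - 5)*(d + 4)*(d - 1)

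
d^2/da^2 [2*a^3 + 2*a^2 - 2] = 12*a + 4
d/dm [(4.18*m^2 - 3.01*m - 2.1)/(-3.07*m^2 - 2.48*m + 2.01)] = (-19.6071*m^2 + 3.9096*m - 11.2581)/(9.4249*m^4 + 15.2272*m^3 - 6.191*m^2 - 9.9696*m + 4.0401)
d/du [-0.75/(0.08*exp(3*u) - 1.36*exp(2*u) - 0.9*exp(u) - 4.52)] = (0.18*exp(2*u) - 2.04*exp(u) - 0.675)*exp(u)/(-0.08*exp(3*u) + 1.36*exp(2*u) + 0.9*exp(u) + 4.52)^2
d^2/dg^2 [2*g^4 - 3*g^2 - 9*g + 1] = 24*g^2 - 6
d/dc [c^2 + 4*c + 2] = 2*c + 4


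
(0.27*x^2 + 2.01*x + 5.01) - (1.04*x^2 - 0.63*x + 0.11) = -0.77*x^2 + 2.64*x + 4.9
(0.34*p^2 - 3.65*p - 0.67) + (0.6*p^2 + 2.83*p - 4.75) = 0.94*p^2 - 0.82*p - 5.42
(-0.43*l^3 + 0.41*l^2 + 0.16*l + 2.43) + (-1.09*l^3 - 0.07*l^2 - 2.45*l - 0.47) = -1.52*l^3 + 0.34*l^2 - 2.29*l + 1.96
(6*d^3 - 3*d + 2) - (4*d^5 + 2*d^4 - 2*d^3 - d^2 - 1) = -4*d^5 - 2*d^4 + 8*d^3 + d^2 - 3*d + 3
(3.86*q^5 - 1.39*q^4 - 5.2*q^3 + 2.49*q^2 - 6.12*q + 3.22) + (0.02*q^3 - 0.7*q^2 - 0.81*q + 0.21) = 3.86*q^5 - 1.39*q^4 - 5.18*q^3 + 1.79*q^2 - 6.93*q + 3.43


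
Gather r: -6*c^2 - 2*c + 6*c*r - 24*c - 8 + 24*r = -6*c^2 - 26*c + r*(6*c + 24) - 8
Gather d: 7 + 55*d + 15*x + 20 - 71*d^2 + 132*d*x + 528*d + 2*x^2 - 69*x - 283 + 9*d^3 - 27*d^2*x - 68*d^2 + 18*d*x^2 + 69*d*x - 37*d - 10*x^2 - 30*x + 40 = 9*d^3 + d^2*(-27*x - 139) + d*(18*x^2 + 201*x + 546) - 8*x^2 - 84*x - 216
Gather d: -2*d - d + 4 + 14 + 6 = 24 - 3*d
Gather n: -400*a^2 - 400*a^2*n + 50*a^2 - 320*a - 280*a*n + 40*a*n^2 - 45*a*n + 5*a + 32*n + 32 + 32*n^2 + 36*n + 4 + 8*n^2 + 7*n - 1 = -350*a^2 - 315*a + n^2*(40*a + 40) + n*(-400*a^2 - 325*a + 75) + 35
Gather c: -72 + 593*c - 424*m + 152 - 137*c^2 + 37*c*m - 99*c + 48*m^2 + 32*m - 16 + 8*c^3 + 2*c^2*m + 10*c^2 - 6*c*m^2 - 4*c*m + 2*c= 8*c^3 + c^2*(2*m - 127) + c*(-6*m^2 + 33*m + 496) + 48*m^2 - 392*m + 64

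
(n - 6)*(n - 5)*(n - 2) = n^3 - 13*n^2 + 52*n - 60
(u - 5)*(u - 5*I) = u^2 - 5*u - 5*I*u + 25*I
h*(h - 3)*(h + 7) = h^3 + 4*h^2 - 21*h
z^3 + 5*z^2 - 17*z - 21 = (z - 3)*(z + 1)*(z + 7)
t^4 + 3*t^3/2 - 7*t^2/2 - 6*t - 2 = (t - 2)*(t + 1/2)*(t + 1)*(t + 2)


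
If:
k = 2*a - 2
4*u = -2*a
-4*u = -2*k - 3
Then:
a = 1/6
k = -5/3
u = -1/12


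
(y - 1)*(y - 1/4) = y^2 - 5*y/4 + 1/4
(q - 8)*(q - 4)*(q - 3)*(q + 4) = q^4 - 11*q^3 + 8*q^2 + 176*q - 384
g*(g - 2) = g^2 - 2*g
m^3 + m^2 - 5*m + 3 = (m - 1)^2*(m + 3)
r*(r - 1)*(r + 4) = r^3 + 3*r^2 - 4*r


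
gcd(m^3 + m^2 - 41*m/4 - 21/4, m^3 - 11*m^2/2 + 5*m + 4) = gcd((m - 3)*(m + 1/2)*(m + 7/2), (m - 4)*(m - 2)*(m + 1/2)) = m + 1/2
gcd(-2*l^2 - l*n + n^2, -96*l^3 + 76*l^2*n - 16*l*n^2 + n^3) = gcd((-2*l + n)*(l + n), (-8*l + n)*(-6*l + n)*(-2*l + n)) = 2*l - n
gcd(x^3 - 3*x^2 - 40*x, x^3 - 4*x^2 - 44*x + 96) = x - 8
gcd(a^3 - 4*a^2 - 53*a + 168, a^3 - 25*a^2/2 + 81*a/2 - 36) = a^2 - 11*a + 24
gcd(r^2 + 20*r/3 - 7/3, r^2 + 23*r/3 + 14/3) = r + 7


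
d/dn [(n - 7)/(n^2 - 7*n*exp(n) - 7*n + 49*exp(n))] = (7*exp(n) - 1)/(n^2 - 14*n*exp(n) + 49*exp(2*n))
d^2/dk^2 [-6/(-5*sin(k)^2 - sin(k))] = 6*(-100*sin(k) - 15 + 149/sin(k) + 30/sin(k)^2 + 2/sin(k)^3)/(5*sin(k) + 1)^3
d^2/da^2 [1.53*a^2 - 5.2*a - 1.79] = 3.06000000000000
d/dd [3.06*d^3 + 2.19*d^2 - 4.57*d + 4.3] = 9.18*d^2 + 4.38*d - 4.57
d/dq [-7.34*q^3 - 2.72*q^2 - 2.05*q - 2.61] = -22.02*q^2 - 5.44*q - 2.05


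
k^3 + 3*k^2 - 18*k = k*(k - 3)*(k + 6)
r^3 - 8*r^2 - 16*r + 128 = (r - 8)*(r - 4)*(r + 4)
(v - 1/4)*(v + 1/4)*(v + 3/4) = v^3 + 3*v^2/4 - v/16 - 3/64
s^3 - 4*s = s*(s - 2)*(s + 2)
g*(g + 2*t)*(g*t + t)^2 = g^4*t^2 + 2*g^3*t^3 + 2*g^3*t^2 + 4*g^2*t^3 + g^2*t^2 + 2*g*t^3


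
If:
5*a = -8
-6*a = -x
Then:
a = -8/5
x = -48/5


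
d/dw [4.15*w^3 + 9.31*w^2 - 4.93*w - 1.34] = 12.45*w^2 + 18.62*w - 4.93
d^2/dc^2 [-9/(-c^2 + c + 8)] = 18*(c^2 - c - (2*c - 1)^2 - 8)/(-c^2 + c + 8)^3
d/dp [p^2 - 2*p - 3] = 2*p - 2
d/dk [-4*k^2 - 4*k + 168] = -8*k - 4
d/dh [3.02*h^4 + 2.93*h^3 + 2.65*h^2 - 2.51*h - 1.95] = 12.08*h^3 + 8.79*h^2 + 5.3*h - 2.51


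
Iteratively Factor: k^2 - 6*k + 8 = (k - 2)*(k - 4)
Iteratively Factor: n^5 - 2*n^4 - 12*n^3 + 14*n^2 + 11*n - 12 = (n - 1)*(n^4 - n^3 - 13*n^2 + n + 12) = (n - 1)*(n + 3)*(n^3 - 4*n^2 - n + 4) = (n - 1)*(n + 1)*(n + 3)*(n^2 - 5*n + 4) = (n - 4)*(n - 1)*(n + 1)*(n + 3)*(n - 1)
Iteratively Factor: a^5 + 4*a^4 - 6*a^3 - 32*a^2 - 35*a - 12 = (a + 1)*(a^4 + 3*a^3 - 9*a^2 - 23*a - 12) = (a - 3)*(a + 1)*(a^3 + 6*a^2 + 9*a + 4) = (a - 3)*(a + 1)^2*(a^2 + 5*a + 4) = (a - 3)*(a + 1)^2*(a + 4)*(a + 1)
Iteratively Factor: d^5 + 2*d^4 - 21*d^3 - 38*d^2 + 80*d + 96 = (d + 1)*(d^4 + d^3 - 22*d^2 - 16*d + 96) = (d + 1)*(d + 4)*(d^3 - 3*d^2 - 10*d + 24) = (d + 1)*(d + 3)*(d + 4)*(d^2 - 6*d + 8) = (d - 2)*(d + 1)*(d + 3)*(d + 4)*(d - 4)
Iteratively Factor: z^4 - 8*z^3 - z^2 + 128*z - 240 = (z - 5)*(z^3 - 3*z^2 - 16*z + 48) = (z - 5)*(z - 4)*(z^2 + z - 12) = (z - 5)*(z - 4)*(z - 3)*(z + 4)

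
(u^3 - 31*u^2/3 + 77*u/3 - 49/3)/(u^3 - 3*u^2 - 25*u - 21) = (3*u^2 - 10*u + 7)/(3*(u^2 + 4*u + 3))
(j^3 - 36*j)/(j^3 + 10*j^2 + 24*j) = (j - 6)/(j + 4)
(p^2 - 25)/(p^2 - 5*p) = (p + 5)/p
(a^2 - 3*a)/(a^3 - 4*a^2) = (a - 3)/(a*(a - 4))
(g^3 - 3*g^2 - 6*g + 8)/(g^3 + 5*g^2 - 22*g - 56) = (g - 1)/(g + 7)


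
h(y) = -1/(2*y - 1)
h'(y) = 2/(2*y - 1)^2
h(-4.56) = 0.10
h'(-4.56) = 0.02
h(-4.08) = 0.11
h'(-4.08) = 0.02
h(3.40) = -0.17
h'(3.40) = 0.06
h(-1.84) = 0.21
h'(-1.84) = 0.09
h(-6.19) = 0.07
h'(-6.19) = 0.01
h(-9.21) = 0.05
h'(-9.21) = 0.01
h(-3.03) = 0.14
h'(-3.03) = 0.04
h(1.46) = -0.52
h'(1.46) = 0.54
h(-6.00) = 0.08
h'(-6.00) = 0.01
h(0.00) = 1.00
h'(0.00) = 2.00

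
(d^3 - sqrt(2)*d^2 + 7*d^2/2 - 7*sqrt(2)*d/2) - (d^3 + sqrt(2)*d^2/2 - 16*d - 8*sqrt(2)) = -3*sqrt(2)*d^2/2 + 7*d^2/2 - 7*sqrt(2)*d/2 + 16*d + 8*sqrt(2)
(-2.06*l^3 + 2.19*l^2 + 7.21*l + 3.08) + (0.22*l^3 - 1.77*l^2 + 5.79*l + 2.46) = -1.84*l^3 + 0.42*l^2 + 13.0*l + 5.54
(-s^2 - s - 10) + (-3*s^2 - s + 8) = -4*s^2 - 2*s - 2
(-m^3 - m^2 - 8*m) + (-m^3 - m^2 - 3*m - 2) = -2*m^3 - 2*m^2 - 11*m - 2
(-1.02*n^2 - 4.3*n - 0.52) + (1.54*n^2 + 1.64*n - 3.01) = 0.52*n^2 - 2.66*n - 3.53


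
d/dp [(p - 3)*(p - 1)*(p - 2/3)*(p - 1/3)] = 4*p^3 - 15*p^2 + 130*p/9 - 35/9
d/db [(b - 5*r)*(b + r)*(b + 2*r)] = 3*b^2 - 4*b*r - 13*r^2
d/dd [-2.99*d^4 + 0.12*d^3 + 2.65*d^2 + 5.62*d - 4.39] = -11.96*d^3 + 0.36*d^2 + 5.3*d + 5.62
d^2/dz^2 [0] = 0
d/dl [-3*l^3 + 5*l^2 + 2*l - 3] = -9*l^2 + 10*l + 2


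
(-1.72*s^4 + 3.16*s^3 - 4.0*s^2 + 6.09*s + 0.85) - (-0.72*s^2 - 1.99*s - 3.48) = -1.72*s^4 + 3.16*s^3 - 3.28*s^2 + 8.08*s + 4.33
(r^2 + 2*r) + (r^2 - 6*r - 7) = 2*r^2 - 4*r - 7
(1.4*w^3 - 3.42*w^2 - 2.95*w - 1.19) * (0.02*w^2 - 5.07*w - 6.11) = 0.028*w^5 - 7.1664*w^4 + 8.7264*w^3 + 35.8289*w^2 + 24.0578*w + 7.2709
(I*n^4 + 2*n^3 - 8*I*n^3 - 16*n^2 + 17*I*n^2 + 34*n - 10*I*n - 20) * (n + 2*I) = I*n^5 - 8*I*n^4 + 21*I*n^3 - 42*I*n^2 + 68*I*n - 40*I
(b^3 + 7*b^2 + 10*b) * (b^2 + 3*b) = b^5 + 10*b^4 + 31*b^3 + 30*b^2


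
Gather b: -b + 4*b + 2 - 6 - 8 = 3*b - 12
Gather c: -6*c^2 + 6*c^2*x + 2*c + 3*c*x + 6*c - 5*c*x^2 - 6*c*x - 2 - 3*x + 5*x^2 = c^2*(6*x - 6) + c*(-5*x^2 - 3*x + 8) + 5*x^2 - 3*x - 2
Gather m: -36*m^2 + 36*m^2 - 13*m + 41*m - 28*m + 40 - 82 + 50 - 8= 0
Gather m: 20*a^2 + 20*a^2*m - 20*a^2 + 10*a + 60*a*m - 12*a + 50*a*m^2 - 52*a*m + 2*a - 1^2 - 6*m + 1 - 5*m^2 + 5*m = m^2*(50*a - 5) + m*(20*a^2 + 8*a - 1)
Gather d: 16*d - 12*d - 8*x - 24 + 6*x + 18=4*d - 2*x - 6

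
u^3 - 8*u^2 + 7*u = u*(u - 7)*(u - 1)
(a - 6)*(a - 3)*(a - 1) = a^3 - 10*a^2 + 27*a - 18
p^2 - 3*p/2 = p*(p - 3/2)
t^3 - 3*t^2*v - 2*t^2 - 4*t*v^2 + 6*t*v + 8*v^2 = (t - 2)*(t - 4*v)*(t + v)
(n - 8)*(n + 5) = n^2 - 3*n - 40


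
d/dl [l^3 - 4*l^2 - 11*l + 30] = 3*l^2 - 8*l - 11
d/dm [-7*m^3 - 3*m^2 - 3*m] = -21*m^2 - 6*m - 3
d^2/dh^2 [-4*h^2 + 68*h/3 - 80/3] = -8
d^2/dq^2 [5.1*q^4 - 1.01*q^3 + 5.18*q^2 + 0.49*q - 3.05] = 61.2*q^2 - 6.06*q + 10.36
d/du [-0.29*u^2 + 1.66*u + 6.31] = 1.66 - 0.58*u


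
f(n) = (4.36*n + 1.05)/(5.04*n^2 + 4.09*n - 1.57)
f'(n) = (-10.08*n - 4.09)*(4.36*n + 1.05)/(5.04*n^2 + 4.09*n - 1.57)^2 + 4.36/(5.04*n^2 + 4.09*n - 1.57)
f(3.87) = 0.20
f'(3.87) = -0.05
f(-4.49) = -0.23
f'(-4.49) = -0.06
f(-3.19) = -0.35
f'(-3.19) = -0.15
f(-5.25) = -0.19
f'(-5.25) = -0.04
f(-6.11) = -0.16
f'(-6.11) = -0.03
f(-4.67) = -0.22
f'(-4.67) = -0.06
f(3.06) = 0.25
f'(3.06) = -0.07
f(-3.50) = -0.31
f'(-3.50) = -0.12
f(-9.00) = -0.10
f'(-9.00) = -0.01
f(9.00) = 0.09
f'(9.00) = -0.01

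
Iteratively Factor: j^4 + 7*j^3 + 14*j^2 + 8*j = (j + 2)*(j^3 + 5*j^2 + 4*j) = (j + 2)*(j + 4)*(j^2 + j) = (j + 1)*(j + 2)*(j + 4)*(j)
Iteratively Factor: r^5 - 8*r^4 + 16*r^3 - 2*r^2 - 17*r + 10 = (r - 5)*(r^4 - 3*r^3 + r^2 + 3*r - 2) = (r - 5)*(r - 1)*(r^3 - 2*r^2 - r + 2) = (r - 5)*(r - 1)^2*(r^2 - r - 2) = (r - 5)*(r - 1)^2*(r + 1)*(r - 2)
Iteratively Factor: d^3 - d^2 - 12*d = (d)*(d^2 - d - 12) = d*(d - 4)*(d + 3)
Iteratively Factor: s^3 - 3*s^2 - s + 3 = (s - 1)*(s^2 - 2*s - 3) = (s - 1)*(s + 1)*(s - 3)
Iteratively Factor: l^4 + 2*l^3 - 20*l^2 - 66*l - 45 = (l + 1)*(l^3 + l^2 - 21*l - 45) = (l - 5)*(l + 1)*(l^2 + 6*l + 9) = (l - 5)*(l + 1)*(l + 3)*(l + 3)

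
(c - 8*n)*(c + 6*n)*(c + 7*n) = c^3 + 5*c^2*n - 62*c*n^2 - 336*n^3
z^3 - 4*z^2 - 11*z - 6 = (z - 6)*(z + 1)^2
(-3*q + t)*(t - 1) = -3*q*t + 3*q + t^2 - t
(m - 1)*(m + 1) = m^2 - 1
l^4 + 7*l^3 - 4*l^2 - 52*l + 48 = (l - 2)*(l - 1)*(l + 4)*(l + 6)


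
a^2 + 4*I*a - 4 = (a + 2*I)^2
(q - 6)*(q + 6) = q^2 - 36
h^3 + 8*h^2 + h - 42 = (h - 2)*(h + 3)*(h + 7)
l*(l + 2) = l^2 + 2*l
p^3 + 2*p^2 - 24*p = p*(p - 4)*(p + 6)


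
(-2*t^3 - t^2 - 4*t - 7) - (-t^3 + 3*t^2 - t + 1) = -t^3 - 4*t^2 - 3*t - 8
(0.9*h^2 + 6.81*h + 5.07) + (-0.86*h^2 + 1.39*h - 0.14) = 0.04*h^2 + 8.2*h + 4.93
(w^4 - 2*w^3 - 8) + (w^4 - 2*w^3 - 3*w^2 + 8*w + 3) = 2*w^4 - 4*w^3 - 3*w^2 + 8*w - 5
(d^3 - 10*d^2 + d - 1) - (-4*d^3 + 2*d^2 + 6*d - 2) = 5*d^3 - 12*d^2 - 5*d + 1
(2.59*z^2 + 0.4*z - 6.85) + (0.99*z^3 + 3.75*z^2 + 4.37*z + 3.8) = 0.99*z^3 + 6.34*z^2 + 4.77*z - 3.05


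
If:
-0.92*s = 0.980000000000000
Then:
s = -1.07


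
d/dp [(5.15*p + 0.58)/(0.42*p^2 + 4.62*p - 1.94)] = (2.163*p^2 + 23.793*p - (0.84*p + 4.62)*(5.15*p + 0.58) - 9.991)/(0.42*p^2 + 4.62*p - 1.94)^2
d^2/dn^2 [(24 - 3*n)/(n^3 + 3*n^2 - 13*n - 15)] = 6*(-(n - 8)*(3*n^2 + 6*n - 13)^2 + (3*n^2 + 6*n + 3*(n - 8)*(n + 1) - 13)*(n^3 + 3*n^2 - 13*n - 15))/(n^3 + 3*n^2 - 13*n - 15)^3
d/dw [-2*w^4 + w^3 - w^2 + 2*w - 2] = -8*w^3 + 3*w^2 - 2*w + 2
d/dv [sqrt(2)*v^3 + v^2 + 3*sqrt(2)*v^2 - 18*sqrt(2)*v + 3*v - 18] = 3*sqrt(2)*v^2 + 2*v + 6*sqrt(2)*v - 18*sqrt(2) + 3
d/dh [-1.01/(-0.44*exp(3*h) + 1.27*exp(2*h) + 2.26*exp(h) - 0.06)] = (-1.3332*exp(2*h) + 2.5654*exp(h) + 2.2826)*exp(h)/(0.44*exp(3*h) - 1.27*exp(2*h) - 2.26*exp(h) + 0.06)^2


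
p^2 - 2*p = p*(p - 2)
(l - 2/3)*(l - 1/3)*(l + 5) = l^3 + 4*l^2 - 43*l/9 + 10/9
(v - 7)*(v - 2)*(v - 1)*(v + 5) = v^4 - 5*v^3 - 27*v^2 + 101*v - 70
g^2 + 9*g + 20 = (g + 4)*(g + 5)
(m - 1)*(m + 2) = m^2 + m - 2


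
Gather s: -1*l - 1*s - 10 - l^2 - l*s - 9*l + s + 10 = -l^2 - l*s - 10*l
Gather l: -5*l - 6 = -5*l - 6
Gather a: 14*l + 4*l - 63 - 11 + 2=18*l - 72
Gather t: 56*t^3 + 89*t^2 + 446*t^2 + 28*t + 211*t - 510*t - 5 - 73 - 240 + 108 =56*t^3 + 535*t^2 - 271*t - 210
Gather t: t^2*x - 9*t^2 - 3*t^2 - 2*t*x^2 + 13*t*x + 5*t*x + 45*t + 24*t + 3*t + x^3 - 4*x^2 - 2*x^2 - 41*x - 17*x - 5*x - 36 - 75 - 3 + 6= t^2*(x - 12) + t*(-2*x^2 + 18*x + 72) + x^3 - 6*x^2 - 63*x - 108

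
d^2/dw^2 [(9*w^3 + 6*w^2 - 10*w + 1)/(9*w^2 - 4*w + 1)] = 18*(-59*w^3 - 3*w^2 + 21*w - 3)/(729*w^6 - 972*w^5 + 675*w^4 - 280*w^3 + 75*w^2 - 12*w + 1)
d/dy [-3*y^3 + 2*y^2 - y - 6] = -9*y^2 + 4*y - 1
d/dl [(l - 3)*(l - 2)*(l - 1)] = 3*l^2 - 12*l + 11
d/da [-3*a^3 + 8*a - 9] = 8 - 9*a^2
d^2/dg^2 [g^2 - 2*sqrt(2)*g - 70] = 2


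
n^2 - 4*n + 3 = (n - 3)*(n - 1)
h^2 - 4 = (h - 2)*(h + 2)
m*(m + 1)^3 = m^4 + 3*m^3 + 3*m^2 + m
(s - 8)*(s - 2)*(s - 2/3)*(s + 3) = s^4 - 23*s^3/3 - 28*s^2/3 + 172*s/3 - 32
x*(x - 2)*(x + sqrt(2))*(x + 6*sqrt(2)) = x^4 - 2*x^3 + 7*sqrt(2)*x^3 - 14*sqrt(2)*x^2 + 12*x^2 - 24*x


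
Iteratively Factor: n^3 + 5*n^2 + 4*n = (n + 4)*(n^2 + n) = (n + 1)*(n + 4)*(n)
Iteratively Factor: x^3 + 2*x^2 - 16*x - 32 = (x - 4)*(x^2 + 6*x + 8) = (x - 4)*(x + 2)*(x + 4)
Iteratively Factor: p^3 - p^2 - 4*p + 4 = (p - 1)*(p^2 - 4) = (p - 1)*(p + 2)*(p - 2)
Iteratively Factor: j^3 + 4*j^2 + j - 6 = (j + 3)*(j^2 + j - 2) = (j - 1)*(j + 3)*(j + 2)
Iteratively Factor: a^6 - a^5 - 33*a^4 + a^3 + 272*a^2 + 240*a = (a + 4)*(a^5 - 5*a^4 - 13*a^3 + 53*a^2 + 60*a) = (a - 5)*(a + 4)*(a^4 - 13*a^2 - 12*a) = (a - 5)*(a + 1)*(a + 4)*(a^3 - a^2 - 12*a) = a*(a - 5)*(a + 1)*(a + 4)*(a^2 - a - 12) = a*(a - 5)*(a - 4)*(a + 1)*(a + 4)*(a + 3)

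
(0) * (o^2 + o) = 0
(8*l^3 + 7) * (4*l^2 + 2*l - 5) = 32*l^5 + 16*l^4 - 40*l^3 + 28*l^2 + 14*l - 35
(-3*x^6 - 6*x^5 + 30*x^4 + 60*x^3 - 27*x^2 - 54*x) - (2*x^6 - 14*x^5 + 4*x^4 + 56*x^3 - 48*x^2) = -5*x^6 + 8*x^5 + 26*x^4 + 4*x^3 + 21*x^2 - 54*x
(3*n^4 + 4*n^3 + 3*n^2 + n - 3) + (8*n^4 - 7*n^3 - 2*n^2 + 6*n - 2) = 11*n^4 - 3*n^3 + n^2 + 7*n - 5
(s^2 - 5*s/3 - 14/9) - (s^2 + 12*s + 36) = -41*s/3 - 338/9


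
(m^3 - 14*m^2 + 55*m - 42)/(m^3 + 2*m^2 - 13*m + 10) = (m^2 - 13*m + 42)/(m^2 + 3*m - 10)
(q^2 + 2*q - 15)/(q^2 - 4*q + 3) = (q + 5)/(q - 1)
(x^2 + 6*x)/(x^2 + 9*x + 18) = x/(x + 3)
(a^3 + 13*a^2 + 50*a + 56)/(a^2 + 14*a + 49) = (a^2 + 6*a + 8)/(a + 7)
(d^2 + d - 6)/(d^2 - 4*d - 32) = (-d^2 - d + 6)/(-d^2 + 4*d + 32)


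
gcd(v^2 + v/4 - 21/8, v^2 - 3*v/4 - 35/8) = v + 7/4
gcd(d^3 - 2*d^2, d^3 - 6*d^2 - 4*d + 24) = d - 2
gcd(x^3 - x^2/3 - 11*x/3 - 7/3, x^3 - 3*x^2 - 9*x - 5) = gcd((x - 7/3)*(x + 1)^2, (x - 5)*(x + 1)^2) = x^2 + 2*x + 1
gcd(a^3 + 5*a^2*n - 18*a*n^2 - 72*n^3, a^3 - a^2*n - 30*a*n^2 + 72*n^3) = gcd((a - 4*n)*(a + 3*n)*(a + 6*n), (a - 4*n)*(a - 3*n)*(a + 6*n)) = a^2 + 2*a*n - 24*n^2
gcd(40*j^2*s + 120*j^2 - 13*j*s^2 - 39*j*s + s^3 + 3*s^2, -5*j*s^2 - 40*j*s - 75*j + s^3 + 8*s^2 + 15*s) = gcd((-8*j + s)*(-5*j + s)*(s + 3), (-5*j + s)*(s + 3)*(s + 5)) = -5*j*s - 15*j + s^2 + 3*s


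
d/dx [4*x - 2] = 4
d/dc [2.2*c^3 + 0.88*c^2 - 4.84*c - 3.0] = 6.6*c^2 + 1.76*c - 4.84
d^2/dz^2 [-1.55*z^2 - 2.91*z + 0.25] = -3.10000000000000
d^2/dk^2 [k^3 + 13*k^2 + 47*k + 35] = 6*k + 26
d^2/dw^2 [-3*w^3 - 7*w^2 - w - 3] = -18*w - 14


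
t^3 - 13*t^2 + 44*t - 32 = (t - 8)*(t - 4)*(t - 1)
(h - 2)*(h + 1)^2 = h^3 - 3*h - 2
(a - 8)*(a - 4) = a^2 - 12*a + 32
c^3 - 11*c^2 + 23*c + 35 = (c - 7)*(c - 5)*(c + 1)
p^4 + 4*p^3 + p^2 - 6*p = p*(p - 1)*(p + 2)*(p + 3)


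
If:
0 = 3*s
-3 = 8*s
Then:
No Solution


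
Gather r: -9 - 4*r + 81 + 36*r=32*r + 72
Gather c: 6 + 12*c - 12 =12*c - 6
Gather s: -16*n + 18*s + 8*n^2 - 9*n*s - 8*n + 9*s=8*n^2 - 24*n + s*(27 - 9*n)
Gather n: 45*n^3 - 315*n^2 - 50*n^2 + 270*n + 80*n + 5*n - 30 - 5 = 45*n^3 - 365*n^2 + 355*n - 35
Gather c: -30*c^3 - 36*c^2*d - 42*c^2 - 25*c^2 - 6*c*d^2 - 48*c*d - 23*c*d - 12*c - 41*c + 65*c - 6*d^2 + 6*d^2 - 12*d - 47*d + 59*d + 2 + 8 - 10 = -30*c^3 + c^2*(-36*d - 67) + c*(-6*d^2 - 71*d + 12)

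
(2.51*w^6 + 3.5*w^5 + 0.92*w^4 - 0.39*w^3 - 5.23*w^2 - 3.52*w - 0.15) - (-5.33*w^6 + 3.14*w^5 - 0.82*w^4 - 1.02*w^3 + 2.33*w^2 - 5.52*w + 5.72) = 7.84*w^6 + 0.36*w^5 + 1.74*w^4 + 0.63*w^3 - 7.56*w^2 + 2.0*w - 5.87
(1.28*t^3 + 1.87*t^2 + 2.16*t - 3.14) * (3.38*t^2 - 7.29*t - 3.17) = 4.3264*t^5 - 3.0106*t^4 - 10.3891*t^3 - 32.2875*t^2 + 16.0434*t + 9.9538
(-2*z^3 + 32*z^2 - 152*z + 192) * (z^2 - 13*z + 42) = -2*z^5 + 58*z^4 - 652*z^3 + 3512*z^2 - 8880*z + 8064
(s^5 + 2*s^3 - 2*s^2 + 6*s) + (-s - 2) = s^5 + 2*s^3 - 2*s^2 + 5*s - 2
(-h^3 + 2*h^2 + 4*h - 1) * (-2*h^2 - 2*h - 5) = 2*h^5 - 2*h^4 - 7*h^3 - 16*h^2 - 18*h + 5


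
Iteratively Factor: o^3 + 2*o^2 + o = (o + 1)*(o^2 + o) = (o + 1)^2*(o)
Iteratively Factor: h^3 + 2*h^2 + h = (h)*(h^2 + 2*h + 1) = h*(h + 1)*(h + 1)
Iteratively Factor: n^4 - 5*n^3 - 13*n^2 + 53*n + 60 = (n + 3)*(n^3 - 8*n^2 + 11*n + 20) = (n - 5)*(n + 3)*(n^2 - 3*n - 4) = (n - 5)*(n - 4)*(n + 3)*(n + 1)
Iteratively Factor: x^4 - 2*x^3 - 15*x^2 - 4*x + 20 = (x + 2)*(x^3 - 4*x^2 - 7*x + 10) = (x - 5)*(x + 2)*(x^2 + x - 2) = (x - 5)*(x - 1)*(x + 2)*(x + 2)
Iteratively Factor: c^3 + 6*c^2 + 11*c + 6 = (c + 1)*(c^2 + 5*c + 6) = (c + 1)*(c + 3)*(c + 2)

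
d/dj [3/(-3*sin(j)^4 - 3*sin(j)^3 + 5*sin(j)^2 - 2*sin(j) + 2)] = 3*(12*sin(j)^3 + 9*sin(j)^2 - 10*sin(j) + 2)*cos(j)/(3*sin(j)^4 + 3*sin(j)^3 - 5*sin(j)^2 + 2*sin(j) - 2)^2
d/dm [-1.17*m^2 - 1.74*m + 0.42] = -2.34*m - 1.74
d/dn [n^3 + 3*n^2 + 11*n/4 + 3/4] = 3*n^2 + 6*n + 11/4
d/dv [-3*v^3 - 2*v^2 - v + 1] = -9*v^2 - 4*v - 1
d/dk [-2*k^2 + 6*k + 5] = 6 - 4*k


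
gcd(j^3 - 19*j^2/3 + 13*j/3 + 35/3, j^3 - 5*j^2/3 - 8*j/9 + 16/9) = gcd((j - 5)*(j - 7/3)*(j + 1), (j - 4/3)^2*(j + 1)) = j + 1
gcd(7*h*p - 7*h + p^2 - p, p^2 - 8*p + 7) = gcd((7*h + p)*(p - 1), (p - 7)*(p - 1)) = p - 1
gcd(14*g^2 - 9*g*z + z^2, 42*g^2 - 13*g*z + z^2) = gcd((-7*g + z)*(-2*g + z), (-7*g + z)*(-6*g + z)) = -7*g + z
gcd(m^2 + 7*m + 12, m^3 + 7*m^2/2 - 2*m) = m + 4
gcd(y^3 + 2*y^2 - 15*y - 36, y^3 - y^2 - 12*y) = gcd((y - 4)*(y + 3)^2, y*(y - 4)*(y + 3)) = y^2 - y - 12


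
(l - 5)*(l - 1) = l^2 - 6*l + 5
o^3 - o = o*(o - 1)*(o + 1)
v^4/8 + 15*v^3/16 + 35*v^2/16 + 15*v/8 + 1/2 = (v/4 + 1)*(v/2 + 1/4)*(v + 1)*(v + 2)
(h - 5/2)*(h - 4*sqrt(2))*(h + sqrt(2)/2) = h^3 - 7*sqrt(2)*h^2/2 - 5*h^2/2 - 4*h + 35*sqrt(2)*h/4 + 10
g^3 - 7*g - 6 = (g - 3)*(g + 1)*(g + 2)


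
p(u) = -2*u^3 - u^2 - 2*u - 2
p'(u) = -6*u^2 - 2*u - 2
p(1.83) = -21.27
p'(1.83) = -25.75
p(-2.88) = 43.24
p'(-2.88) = -46.01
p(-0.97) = 0.82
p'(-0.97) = -5.71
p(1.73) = -18.81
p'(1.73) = -23.42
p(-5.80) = 366.18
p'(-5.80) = -192.24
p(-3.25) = 62.59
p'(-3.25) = -58.88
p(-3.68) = 91.49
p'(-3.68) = -75.89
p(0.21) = -2.48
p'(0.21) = -2.68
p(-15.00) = 6553.00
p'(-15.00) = -1322.00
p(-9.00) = 1393.00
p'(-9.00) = -470.00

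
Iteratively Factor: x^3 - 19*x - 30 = (x + 2)*(x^2 - 2*x - 15) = (x + 2)*(x + 3)*(x - 5)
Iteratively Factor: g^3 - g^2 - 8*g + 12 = (g + 3)*(g^2 - 4*g + 4) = (g - 2)*(g + 3)*(g - 2)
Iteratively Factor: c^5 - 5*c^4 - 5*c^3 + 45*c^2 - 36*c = (c - 3)*(c^4 - 2*c^3 - 11*c^2 + 12*c) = c*(c - 3)*(c^3 - 2*c^2 - 11*c + 12) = c*(c - 3)*(c + 3)*(c^2 - 5*c + 4) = c*(c - 3)*(c - 1)*(c + 3)*(c - 4)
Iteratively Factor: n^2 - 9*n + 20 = (n - 4)*(n - 5)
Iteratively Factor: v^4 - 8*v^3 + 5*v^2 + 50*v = (v - 5)*(v^3 - 3*v^2 - 10*v) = (v - 5)*(v + 2)*(v^2 - 5*v) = (v - 5)^2*(v + 2)*(v)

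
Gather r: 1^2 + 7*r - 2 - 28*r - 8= -21*r - 9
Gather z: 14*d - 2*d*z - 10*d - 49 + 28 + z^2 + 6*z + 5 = 4*d + z^2 + z*(6 - 2*d) - 16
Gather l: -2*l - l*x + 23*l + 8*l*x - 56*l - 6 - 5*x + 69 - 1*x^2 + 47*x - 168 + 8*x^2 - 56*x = l*(7*x - 35) + 7*x^2 - 14*x - 105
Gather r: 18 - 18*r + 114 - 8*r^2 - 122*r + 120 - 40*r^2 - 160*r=-48*r^2 - 300*r + 252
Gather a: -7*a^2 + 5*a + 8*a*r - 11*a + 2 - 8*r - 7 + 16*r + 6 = -7*a^2 + a*(8*r - 6) + 8*r + 1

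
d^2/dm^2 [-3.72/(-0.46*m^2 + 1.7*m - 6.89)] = (-1.574304*m^2 + 5.81808*m + 3.72*(0.92*m - 1.7)*(1.84*m - 3.4) - 23.580336)/(0.46*m^2 - 1.7*m + 6.89)^3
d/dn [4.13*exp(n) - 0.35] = 4.13*exp(n)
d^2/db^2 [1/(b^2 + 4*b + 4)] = 6/(b^4 + 8*b^3 + 24*b^2 + 32*b + 16)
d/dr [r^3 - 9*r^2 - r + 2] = 3*r^2 - 18*r - 1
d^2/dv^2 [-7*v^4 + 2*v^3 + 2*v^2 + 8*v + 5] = -84*v^2 + 12*v + 4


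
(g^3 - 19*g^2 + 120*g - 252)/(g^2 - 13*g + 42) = g - 6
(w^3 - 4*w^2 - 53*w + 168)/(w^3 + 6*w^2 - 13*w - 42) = (w - 8)/(w + 2)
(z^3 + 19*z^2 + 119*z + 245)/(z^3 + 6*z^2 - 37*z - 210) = (z + 7)/(z - 6)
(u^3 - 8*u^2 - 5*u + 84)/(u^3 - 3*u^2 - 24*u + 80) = (u^2 - 4*u - 21)/(u^2 + u - 20)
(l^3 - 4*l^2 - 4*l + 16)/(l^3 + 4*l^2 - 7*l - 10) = (l^2 - 2*l - 8)/(l^2 + 6*l + 5)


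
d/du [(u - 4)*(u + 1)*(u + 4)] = 3*u^2 + 2*u - 16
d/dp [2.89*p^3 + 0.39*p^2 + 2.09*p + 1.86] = 8.67*p^2 + 0.78*p + 2.09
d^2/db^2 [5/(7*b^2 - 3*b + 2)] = 10*(-49*b^2 + 21*b + (14*b - 3)^2 - 14)/(7*b^2 - 3*b + 2)^3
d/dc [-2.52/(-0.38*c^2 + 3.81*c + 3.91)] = (9.6012 - 1.9152*c)/(-0.38*c^2 + 3.81*c + 3.91)^2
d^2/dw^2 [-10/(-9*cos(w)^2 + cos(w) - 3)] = 10*(324*sin(w)^4 - 55*sin(w)^2 + 147*cos(w)/4 - 27*cos(3*w)/4 - 217)/(9*sin(w)^2 + cos(w) - 12)^3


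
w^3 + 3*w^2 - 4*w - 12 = (w - 2)*(w + 2)*(w + 3)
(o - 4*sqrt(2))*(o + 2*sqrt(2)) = o^2 - 2*sqrt(2)*o - 16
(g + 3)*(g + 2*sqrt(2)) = g^2 + 2*sqrt(2)*g + 3*g + 6*sqrt(2)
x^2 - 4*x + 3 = (x - 3)*(x - 1)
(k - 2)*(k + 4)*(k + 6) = k^3 + 8*k^2 + 4*k - 48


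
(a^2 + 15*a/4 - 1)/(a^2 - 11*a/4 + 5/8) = 2*(a + 4)/(2*a - 5)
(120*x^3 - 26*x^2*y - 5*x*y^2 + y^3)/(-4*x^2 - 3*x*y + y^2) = (-30*x^2 - x*y + y^2)/(x + y)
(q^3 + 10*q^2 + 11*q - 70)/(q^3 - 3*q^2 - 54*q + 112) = (q + 5)/(q - 8)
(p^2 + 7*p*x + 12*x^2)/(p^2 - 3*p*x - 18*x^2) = (-p - 4*x)/(-p + 6*x)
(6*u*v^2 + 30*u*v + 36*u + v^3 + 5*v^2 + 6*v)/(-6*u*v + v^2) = (-6*u*v^2 - 30*u*v - 36*u - v^3 - 5*v^2 - 6*v)/(v*(6*u - v))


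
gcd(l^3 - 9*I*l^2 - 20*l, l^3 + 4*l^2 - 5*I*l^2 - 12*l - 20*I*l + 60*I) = l - 5*I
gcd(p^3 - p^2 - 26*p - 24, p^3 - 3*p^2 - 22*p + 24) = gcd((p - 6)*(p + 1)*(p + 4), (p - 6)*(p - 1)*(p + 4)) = p^2 - 2*p - 24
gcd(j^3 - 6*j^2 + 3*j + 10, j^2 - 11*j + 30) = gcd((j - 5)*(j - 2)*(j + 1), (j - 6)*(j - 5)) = j - 5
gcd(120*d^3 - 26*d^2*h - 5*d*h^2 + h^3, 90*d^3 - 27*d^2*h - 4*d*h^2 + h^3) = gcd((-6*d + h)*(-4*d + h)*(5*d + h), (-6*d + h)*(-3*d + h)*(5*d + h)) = 30*d^2 + d*h - h^2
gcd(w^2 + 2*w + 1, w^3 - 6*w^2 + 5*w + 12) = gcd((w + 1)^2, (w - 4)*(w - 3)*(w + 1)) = w + 1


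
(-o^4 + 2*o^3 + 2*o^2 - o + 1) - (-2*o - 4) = -o^4 + 2*o^3 + 2*o^2 + o + 5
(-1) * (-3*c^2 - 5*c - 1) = 3*c^2 + 5*c + 1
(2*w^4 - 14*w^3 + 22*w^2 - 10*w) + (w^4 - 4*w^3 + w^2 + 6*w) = 3*w^4 - 18*w^3 + 23*w^2 - 4*w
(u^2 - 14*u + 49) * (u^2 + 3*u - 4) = u^4 - 11*u^3 + 3*u^2 + 203*u - 196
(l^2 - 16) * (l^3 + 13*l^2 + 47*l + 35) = l^5 + 13*l^4 + 31*l^3 - 173*l^2 - 752*l - 560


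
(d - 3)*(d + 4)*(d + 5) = d^3 + 6*d^2 - 7*d - 60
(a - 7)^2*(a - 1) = a^3 - 15*a^2 + 63*a - 49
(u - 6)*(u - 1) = u^2 - 7*u + 6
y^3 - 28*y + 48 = (y - 4)*(y - 2)*(y + 6)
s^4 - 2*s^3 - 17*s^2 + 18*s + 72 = (s - 4)*(s - 3)*(s + 2)*(s + 3)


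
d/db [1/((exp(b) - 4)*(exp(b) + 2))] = 2*(1 - exp(b))*exp(b)/(exp(4*b) - 4*exp(3*b) - 12*exp(2*b) + 32*exp(b) + 64)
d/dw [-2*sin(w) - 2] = -2*cos(w)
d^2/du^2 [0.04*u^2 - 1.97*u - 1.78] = 0.0800000000000000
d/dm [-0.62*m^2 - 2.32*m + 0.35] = -1.24*m - 2.32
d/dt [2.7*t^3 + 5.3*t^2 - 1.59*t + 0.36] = 8.1*t^2 + 10.6*t - 1.59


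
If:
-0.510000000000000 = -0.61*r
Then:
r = 0.84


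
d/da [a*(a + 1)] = 2*a + 1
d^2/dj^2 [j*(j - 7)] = 2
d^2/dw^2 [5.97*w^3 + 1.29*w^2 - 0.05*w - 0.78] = 35.82*w + 2.58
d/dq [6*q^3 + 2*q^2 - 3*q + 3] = 18*q^2 + 4*q - 3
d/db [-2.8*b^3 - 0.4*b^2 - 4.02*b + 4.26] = -8.4*b^2 - 0.8*b - 4.02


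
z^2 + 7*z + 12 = (z + 3)*(z + 4)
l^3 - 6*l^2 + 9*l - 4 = (l - 4)*(l - 1)^2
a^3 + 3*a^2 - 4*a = a*(a - 1)*(a + 4)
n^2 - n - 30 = (n - 6)*(n + 5)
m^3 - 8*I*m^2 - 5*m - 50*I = (m - 5*I)^2*(m + 2*I)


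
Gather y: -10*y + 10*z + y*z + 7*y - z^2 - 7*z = y*(z - 3) - z^2 + 3*z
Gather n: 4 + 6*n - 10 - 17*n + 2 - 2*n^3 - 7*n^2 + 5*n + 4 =-2*n^3 - 7*n^2 - 6*n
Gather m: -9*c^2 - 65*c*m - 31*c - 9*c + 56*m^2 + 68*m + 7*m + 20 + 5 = -9*c^2 - 40*c + 56*m^2 + m*(75 - 65*c) + 25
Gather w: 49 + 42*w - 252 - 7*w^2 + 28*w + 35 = -7*w^2 + 70*w - 168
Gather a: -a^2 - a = -a^2 - a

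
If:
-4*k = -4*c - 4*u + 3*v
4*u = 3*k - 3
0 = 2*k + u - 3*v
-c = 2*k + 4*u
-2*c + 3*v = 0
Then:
No Solution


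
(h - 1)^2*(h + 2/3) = h^3 - 4*h^2/3 - h/3 + 2/3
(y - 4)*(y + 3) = y^2 - y - 12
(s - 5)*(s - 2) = s^2 - 7*s + 10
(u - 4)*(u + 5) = u^2 + u - 20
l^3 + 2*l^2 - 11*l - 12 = (l - 3)*(l + 1)*(l + 4)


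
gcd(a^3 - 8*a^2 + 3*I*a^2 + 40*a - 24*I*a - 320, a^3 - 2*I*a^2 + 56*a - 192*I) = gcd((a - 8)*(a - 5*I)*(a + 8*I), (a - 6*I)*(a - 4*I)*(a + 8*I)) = a + 8*I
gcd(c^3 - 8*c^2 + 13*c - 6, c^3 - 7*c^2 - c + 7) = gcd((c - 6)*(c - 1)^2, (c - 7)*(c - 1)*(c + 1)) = c - 1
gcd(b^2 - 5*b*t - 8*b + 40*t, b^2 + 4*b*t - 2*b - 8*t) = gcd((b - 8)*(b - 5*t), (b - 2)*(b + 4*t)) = 1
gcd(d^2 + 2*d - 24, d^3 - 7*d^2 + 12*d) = d - 4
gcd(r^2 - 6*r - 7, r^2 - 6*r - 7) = r^2 - 6*r - 7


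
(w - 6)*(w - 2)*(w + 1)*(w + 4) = w^4 - 3*w^3 - 24*w^2 + 28*w + 48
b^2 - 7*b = b*(b - 7)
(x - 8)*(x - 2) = x^2 - 10*x + 16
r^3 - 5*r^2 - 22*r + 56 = (r - 7)*(r - 2)*(r + 4)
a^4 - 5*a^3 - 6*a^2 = a^2*(a - 6)*(a + 1)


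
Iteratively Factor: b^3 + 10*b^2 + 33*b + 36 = (b + 4)*(b^2 + 6*b + 9) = (b + 3)*(b + 4)*(b + 3)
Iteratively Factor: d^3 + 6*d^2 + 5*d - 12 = (d + 4)*(d^2 + 2*d - 3) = (d + 3)*(d + 4)*(d - 1)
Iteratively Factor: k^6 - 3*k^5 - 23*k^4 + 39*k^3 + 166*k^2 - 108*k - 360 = (k + 3)*(k^5 - 6*k^4 - 5*k^3 + 54*k^2 + 4*k - 120) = (k - 5)*(k + 3)*(k^4 - k^3 - 10*k^2 + 4*k + 24) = (k - 5)*(k + 2)*(k + 3)*(k^3 - 3*k^2 - 4*k + 12) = (k - 5)*(k + 2)^2*(k + 3)*(k^2 - 5*k + 6) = (k - 5)*(k - 2)*(k + 2)^2*(k + 3)*(k - 3)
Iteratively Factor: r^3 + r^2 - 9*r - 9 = (r - 3)*(r^2 + 4*r + 3) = (r - 3)*(r + 3)*(r + 1)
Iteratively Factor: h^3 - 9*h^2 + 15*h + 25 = (h + 1)*(h^2 - 10*h + 25) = (h - 5)*(h + 1)*(h - 5)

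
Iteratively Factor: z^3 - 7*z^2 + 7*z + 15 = (z + 1)*(z^2 - 8*z + 15) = (z - 3)*(z + 1)*(z - 5)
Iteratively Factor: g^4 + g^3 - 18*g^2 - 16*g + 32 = (g + 4)*(g^3 - 3*g^2 - 6*g + 8) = (g + 2)*(g + 4)*(g^2 - 5*g + 4) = (g - 1)*(g + 2)*(g + 4)*(g - 4)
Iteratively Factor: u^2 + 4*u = (u + 4)*(u)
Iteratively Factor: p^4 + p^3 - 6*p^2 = (p)*(p^3 + p^2 - 6*p) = p*(p + 3)*(p^2 - 2*p) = p*(p - 2)*(p + 3)*(p)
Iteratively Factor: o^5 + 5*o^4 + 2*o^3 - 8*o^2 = (o)*(o^4 + 5*o^3 + 2*o^2 - 8*o) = o*(o + 2)*(o^3 + 3*o^2 - 4*o) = o^2*(o + 2)*(o^2 + 3*o - 4) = o^2*(o - 1)*(o + 2)*(o + 4)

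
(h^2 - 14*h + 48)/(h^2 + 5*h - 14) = (h^2 - 14*h + 48)/(h^2 + 5*h - 14)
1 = 1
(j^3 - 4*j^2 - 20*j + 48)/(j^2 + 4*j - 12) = (j^2 - 2*j - 24)/(j + 6)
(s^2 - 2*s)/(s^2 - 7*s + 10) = s/(s - 5)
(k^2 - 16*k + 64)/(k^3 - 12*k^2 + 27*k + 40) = (k - 8)/(k^2 - 4*k - 5)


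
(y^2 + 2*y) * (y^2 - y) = y^4 + y^3 - 2*y^2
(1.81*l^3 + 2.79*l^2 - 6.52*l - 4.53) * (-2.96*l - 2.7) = -5.3576*l^4 - 13.1454*l^3 + 11.7662*l^2 + 31.0128*l + 12.231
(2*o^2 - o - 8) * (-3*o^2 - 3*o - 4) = -6*o^4 - 3*o^3 + 19*o^2 + 28*o + 32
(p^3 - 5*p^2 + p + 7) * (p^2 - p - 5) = p^5 - 6*p^4 + p^3 + 31*p^2 - 12*p - 35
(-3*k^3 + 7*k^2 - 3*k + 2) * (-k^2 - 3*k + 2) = 3*k^5 + 2*k^4 - 24*k^3 + 21*k^2 - 12*k + 4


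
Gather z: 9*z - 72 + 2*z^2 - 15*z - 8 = 2*z^2 - 6*z - 80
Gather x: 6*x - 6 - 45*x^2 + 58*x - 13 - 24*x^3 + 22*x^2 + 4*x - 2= -24*x^3 - 23*x^2 + 68*x - 21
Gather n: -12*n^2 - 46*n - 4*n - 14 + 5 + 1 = -12*n^2 - 50*n - 8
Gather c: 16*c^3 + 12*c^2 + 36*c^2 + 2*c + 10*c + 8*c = 16*c^3 + 48*c^2 + 20*c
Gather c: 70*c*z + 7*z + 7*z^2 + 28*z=70*c*z + 7*z^2 + 35*z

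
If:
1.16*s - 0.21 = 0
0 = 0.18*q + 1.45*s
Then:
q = -1.46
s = 0.18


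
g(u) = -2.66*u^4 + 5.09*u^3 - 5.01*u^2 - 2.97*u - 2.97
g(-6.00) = -4712.31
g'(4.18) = -555.14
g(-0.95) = -11.20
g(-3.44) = -631.73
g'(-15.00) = 39493.08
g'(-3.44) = 645.33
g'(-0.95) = 29.45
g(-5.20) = -2783.58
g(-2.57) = -230.87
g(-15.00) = -152926.92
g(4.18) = -543.23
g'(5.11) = -1075.17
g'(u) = -10.64*u^3 + 15.27*u^2 - 10.02*u - 2.97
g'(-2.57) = 304.25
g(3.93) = -417.60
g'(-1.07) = 38.27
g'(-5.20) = 1958.10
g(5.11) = -1283.49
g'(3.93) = -452.34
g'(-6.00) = 2905.11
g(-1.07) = -15.25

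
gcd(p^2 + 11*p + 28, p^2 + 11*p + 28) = p^2 + 11*p + 28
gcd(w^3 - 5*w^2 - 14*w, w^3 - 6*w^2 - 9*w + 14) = w^2 - 5*w - 14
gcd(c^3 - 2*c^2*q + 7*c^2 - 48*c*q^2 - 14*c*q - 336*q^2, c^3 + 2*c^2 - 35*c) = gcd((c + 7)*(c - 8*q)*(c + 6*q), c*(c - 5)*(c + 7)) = c + 7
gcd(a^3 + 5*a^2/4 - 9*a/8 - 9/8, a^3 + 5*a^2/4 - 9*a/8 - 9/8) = a^3 + 5*a^2/4 - 9*a/8 - 9/8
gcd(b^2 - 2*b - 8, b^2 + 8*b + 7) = 1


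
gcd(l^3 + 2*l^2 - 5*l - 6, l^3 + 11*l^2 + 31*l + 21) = l^2 + 4*l + 3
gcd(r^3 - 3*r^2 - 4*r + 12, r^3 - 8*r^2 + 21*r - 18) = r^2 - 5*r + 6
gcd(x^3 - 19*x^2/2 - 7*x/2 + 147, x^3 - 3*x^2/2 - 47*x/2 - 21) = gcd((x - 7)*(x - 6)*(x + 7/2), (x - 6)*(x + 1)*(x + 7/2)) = x^2 - 5*x/2 - 21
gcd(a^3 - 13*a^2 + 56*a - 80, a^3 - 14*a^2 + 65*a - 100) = a^2 - 9*a + 20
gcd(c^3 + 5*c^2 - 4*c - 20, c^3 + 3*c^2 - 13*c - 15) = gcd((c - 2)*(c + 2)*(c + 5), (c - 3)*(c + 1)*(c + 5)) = c + 5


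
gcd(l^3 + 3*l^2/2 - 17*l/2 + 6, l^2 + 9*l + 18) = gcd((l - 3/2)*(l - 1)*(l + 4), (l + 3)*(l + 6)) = 1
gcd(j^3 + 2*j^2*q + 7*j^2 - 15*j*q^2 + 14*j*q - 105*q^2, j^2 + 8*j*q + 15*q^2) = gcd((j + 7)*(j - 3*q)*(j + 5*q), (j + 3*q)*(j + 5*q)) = j + 5*q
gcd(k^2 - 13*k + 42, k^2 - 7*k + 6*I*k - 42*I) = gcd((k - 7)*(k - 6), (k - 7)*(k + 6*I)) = k - 7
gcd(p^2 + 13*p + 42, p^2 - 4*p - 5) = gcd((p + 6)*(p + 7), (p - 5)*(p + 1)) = 1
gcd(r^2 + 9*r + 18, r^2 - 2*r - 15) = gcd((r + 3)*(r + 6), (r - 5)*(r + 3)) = r + 3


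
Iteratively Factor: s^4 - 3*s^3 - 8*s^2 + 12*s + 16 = (s - 4)*(s^3 + s^2 - 4*s - 4) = (s - 4)*(s + 1)*(s^2 - 4) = (s - 4)*(s + 1)*(s + 2)*(s - 2)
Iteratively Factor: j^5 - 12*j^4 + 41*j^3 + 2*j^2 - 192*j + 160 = (j + 2)*(j^4 - 14*j^3 + 69*j^2 - 136*j + 80) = (j - 4)*(j + 2)*(j^3 - 10*j^2 + 29*j - 20) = (j - 4)*(j - 1)*(j + 2)*(j^2 - 9*j + 20) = (j - 5)*(j - 4)*(j - 1)*(j + 2)*(j - 4)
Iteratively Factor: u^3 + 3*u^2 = (u)*(u^2 + 3*u) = u*(u + 3)*(u)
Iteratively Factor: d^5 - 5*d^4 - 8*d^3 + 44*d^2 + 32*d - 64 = (d - 4)*(d^4 - d^3 - 12*d^2 - 4*d + 16) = (d - 4)^2*(d^3 + 3*d^2 - 4) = (d - 4)^2*(d + 2)*(d^2 + d - 2) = (d - 4)^2*(d - 1)*(d + 2)*(d + 2)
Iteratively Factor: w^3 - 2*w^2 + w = (w - 1)*(w^2 - w) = (w - 1)^2*(w)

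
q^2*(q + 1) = q^3 + q^2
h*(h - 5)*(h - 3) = h^3 - 8*h^2 + 15*h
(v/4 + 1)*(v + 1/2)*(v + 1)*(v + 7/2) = v^4/4 + 9*v^3/4 + 103*v^2/16 + 99*v/16 + 7/4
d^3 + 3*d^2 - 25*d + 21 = (d - 3)*(d - 1)*(d + 7)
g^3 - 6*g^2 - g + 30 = (g - 5)*(g - 3)*(g + 2)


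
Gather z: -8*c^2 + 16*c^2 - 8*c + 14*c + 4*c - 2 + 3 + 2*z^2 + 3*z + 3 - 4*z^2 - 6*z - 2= 8*c^2 + 10*c - 2*z^2 - 3*z + 2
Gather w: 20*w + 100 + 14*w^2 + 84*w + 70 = 14*w^2 + 104*w + 170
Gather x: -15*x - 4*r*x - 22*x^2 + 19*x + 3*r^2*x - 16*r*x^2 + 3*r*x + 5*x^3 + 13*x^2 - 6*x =5*x^3 + x^2*(-16*r - 9) + x*(3*r^2 - r - 2)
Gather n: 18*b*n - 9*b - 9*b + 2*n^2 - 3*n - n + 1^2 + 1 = -18*b + 2*n^2 + n*(18*b - 4) + 2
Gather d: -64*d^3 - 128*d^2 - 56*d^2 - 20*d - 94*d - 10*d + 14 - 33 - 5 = -64*d^3 - 184*d^2 - 124*d - 24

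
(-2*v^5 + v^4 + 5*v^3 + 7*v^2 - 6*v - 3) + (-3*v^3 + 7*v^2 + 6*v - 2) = -2*v^5 + v^4 + 2*v^3 + 14*v^2 - 5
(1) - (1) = 0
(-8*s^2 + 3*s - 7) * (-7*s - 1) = 56*s^3 - 13*s^2 + 46*s + 7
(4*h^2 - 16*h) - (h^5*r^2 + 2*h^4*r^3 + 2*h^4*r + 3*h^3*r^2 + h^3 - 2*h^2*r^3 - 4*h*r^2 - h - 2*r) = -h^5*r^2 - 2*h^4*r^3 - 2*h^4*r - 3*h^3*r^2 - h^3 + 2*h^2*r^3 + 4*h^2 + 4*h*r^2 - 15*h + 2*r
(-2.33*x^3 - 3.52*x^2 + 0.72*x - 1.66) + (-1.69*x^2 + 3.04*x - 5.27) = -2.33*x^3 - 5.21*x^2 + 3.76*x - 6.93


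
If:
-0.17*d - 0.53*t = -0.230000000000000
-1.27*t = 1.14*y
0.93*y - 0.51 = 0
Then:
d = 2.89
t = -0.49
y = 0.55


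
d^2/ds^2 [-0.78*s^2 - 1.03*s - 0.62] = -1.56000000000000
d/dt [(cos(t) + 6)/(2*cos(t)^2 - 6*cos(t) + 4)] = (cos(t)^2 + 12*cos(t) - 20)*sin(t)/(2*(cos(t)^2 - 3*cos(t) + 2)^2)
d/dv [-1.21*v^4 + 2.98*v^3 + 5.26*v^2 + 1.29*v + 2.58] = -4.84*v^3 + 8.94*v^2 + 10.52*v + 1.29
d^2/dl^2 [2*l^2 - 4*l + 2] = 4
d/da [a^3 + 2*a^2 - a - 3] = 3*a^2 + 4*a - 1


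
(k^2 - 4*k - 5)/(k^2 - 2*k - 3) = (k - 5)/(k - 3)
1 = 1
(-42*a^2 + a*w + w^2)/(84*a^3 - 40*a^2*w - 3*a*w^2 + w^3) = (-42*a^2 + a*w + w^2)/(84*a^3 - 40*a^2*w - 3*a*w^2 + w^3)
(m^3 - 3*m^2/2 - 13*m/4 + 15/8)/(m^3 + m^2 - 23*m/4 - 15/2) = (m - 1/2)/(m + 2)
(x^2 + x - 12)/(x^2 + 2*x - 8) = (x - 3)/(x - 2)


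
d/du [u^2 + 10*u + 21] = 2*u + 10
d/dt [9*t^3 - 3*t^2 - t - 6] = 27*t^2 - 6*t - 1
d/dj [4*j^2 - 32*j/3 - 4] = 8*j - 32/3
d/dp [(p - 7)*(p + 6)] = 2*p - 1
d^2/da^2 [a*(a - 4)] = 2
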